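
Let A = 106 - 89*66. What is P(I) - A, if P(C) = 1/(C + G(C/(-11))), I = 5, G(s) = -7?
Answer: 11535/2 ≈ 5767.5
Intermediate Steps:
P(C) = 1/(-7 + C) (P(C) = 1/(C - 7) = 1/(-7 + C))
A = -5768 (A = 106 - 5874 = -5768)
P(I) - A = 1/(-7 + 5) - 1*(-5768) = 1/(-2) + 5768 = -½ + 5768 = 11535/2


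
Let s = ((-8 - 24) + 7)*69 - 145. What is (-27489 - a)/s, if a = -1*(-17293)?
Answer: 22391/935 ≈ 23.948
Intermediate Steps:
a = 17293
s = -1870 (s = (-32 + 7)*69 - 145 = -25*69 - 145 = -1725 - 145 = -1870)
(-27489 - a)/s = (-27489 - 1*17293)/(-1870) = (-27489 - 17293)*(-1/1870) = -44782*(-1/1870) = 22391/935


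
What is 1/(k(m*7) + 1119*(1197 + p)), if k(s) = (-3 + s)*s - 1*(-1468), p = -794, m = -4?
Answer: 1/453293 ≈ 2.2061e-6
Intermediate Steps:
k(s) = 1468 + s*(-3 + s) (k(s) = s*(-3 + s) + 1468 = 1468 + s*(-3 + s))
1/(k(m*7) + 1119*(1197 + p)) = 1/((1468 + (-4*7)² - (-12)*7) + 1119*(1197 - 794)) = 1/((1468 + (-28)² - 3*(-28)) + 1119*403) = 1/((1468 + 784 + 84) + 450957) = 1/(2336 + 450957) = 1/453293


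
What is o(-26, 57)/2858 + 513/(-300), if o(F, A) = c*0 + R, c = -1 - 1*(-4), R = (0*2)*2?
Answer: -171/100 ≈ -1.7100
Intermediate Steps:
R = 0 (R = 0*2 = 0)
c = 3 (c = -1 + 4 = 3)
o(F, A) = 0 (o(F, A) = 3*0 + 0 = 0 + 0 = 0)
o(-26, 57)/2858 + 513/(-300) = 0/2858 + 513/(-300) = 0*(1/2858) + 513*(-1/300) = 0 - 171/100 = -171/100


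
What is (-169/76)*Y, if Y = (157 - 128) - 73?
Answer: 1859/19 ≈ 97.842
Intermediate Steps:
Y = -44 (Y = 29 - 73 = -44)
(-169/76)*Y = -169/76*(-44) = 1859/19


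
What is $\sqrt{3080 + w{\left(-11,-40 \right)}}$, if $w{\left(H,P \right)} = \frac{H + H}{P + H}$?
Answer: $\frac{\sqrt{8012202}}{51} \approx 55.502$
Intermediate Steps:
$w{\left(H,P \right)} = \frac{2 H}{H + P}$
$\sqrt{3080 + w{\left(-11,-40 \right)}} = \sqrt{3080 + 2 \left(-11\right) \frac{1}{-11 - 40}} = \sqrt{3080 + 2 \left(-11\right) \frac{1}{-51}} = \sqrt{3080 + 2 \left(-11\right) \left(- \frac{1}{51}\right)} = \sqrt{3080 + \frac{22}{51}} = \sqrt{\frac{157102}{51}} = \frac{\sqrt{8012202}}{51}$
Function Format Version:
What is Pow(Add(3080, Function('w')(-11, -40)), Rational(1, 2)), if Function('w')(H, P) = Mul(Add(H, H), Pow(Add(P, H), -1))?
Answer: Mul(Rational(1, 51), Pow(8012202, Rational(1, 2))) ≈ 55.502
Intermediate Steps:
Function('w')(H, P) = Mul(2, H, Pow(Add(H, P), -1)) (Function('w')(H, P) = Mul(Mul(2, H), Pow(Add(H, P), -1)) = Mul(2, H, Pow(Add(H, P), -1)))
Pow(Add(3080, Function('w')(-11, -40)), Rational(1, 2)) = Pow(Add(3080, Mul(2, -11, Pow(Add(-11, -40), -1))), Rational(1, 2)) = Pow(Add(3080, Mul(2, -11, Pow(-51, -1))), Rational(1, 2)) = Pow(Add(3080, Mul(2, -11, Rational(-1, 51))), Rational(1, 2)) = Pow(Add(3080, Rational(22, 51)), Rational(1, 2)) = Pow(Rational(157102, 51), Rational(1, 2)) = Mul(Rational(1, 51), Pow(8012202, Rational(1, 2)))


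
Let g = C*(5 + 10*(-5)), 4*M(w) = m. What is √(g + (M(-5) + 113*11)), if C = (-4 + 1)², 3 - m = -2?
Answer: 3*√373/2 ≈ 28.970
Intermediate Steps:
m = 5 (m = 3 - 1*(-2) = 3 + 2 = 5)
M(w) = 5/4 (M(w) = (¼)*5 = 5/4)
C = 9 (C = (-3)² = 9)
g = -405 (g = 9*(5 + 10*(-5)) = 9*(5 - 50) = 9*(-45) = -405)
√(g + (M(-5) + 113*11)) = √(-405 + (5/4 + 113*11)) = √(-405 + (5/4 + 1243)) = √(-405 + 4977/4) = √(3357/4) = 3*√373/2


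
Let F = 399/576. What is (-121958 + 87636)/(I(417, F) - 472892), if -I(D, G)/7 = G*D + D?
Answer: 2196608/30581313 ≈ 0.071828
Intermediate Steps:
F = 133/192 (F = 399*(1/576) = 133/192 ≈ 0.69271)
I(D, G) = -7*D - 7*D*G (I(D, G) = -7*(G*D + D) = -7*(D*G + D) = -7*(D + D*G) = -7*D - 7*D*G)
(-121958 + 87636)/(I(417, F) - 472892) = (-121958 + 87636)/(-7*417*(1 + 133/192) - 472892) = -34322/(-7*417*325/192 - 472892) = -34322/(-316225/64 - 472892) = -34322/(-30581313/64) = -34322*(-64/30581313) = 2196608/30581313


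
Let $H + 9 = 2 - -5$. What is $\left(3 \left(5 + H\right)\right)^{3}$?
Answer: $729$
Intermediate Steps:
$H = -2$ ($H = -9 + \left(2 - -5\right) = -9 + \left(2 + 5\right) = -9 + 7 = -2$)
$\left(3 \left(5 + H\right)\right)^{3} = \left(3 \left(5 - 2\right)\right)^{3} = \left(3 \cdot 3\right)^{3} = 9^{3} = 729$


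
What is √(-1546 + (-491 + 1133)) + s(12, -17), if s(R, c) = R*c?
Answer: -204 + 2*I*√226 ≈ -204.0 + 30.067*I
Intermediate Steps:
√(-1546 + (-491 + 1133)) + s(12, -17) = √(-1546 + (-491 + 1133)) + 12*(-17) = √(-1546 + 642) - 204 = √(-904) - 204 = 2*I*√226 - 204 = -204 + 2*I*√226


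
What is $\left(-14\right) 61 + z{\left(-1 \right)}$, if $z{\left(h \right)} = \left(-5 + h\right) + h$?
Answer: $-861$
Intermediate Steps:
$z{\left(h \right)} = -5 + 2 h$
$\left(-14\right) 61 + z{\left(-1 \right)} = \left(-14\right) 61 + \left(-5 + 2 \left(-1\right)\right) = -854 - 7 = -861$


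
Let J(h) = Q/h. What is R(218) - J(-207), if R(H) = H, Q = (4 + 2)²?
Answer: 5018/23 ≈ 218.17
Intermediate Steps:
Q = 36 (Q = 6² = 36)
J(h) = 36/h
R(218) - J(-207) = 218 - 36/(-207) = 218 - 36*(-1)/207 = 218 - 1*(-4/23) = 218 + 4/23 = 5018/23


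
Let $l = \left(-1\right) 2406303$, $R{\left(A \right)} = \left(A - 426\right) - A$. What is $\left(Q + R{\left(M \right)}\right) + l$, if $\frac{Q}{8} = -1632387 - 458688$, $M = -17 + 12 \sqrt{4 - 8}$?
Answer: $-19135329$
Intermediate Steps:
$M = -17 + 24 i$ ($M = -17 + 12 \sqrt{-4} = -17 + 12 \cdot 2 i = -17 + 24 i \approx -17.0 + 24.0 i$)
$R{\left(A \right)} = -426$ ($R{\left(A \right)} = \left(-426 + A\right) - A = -426$)
$Q = -16728600$ ($Q = 8 \left(-1632387 - 458688\right) = 8 \left(-2091075\right) = -16728600$)
$l = -2406303$
$\left(Q + R{\left(M \right)}\right) + l = \left(-16728600 - 426\right) - 2406303 = -16729026 - 2406303 = -19135329$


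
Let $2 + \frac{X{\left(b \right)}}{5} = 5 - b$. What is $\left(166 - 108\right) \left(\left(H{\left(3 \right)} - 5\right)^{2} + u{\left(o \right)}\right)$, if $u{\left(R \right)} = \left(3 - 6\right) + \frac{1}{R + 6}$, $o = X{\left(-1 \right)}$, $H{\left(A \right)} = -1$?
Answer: $\frac{24911}{13} \approx 1916.2$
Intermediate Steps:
$X{\left(b \right)} = 15 - 5 b$ ($X{\left(b \right)} = -10 + 5 \left(5 - b\right) = -10 - \left(-25 + 5 b\right) = 15 - 5 b$)
$o = 20$ ($o = 15 - -5 = 15 + 5 = 20$)
$u{\left(R \right)} = -3 + \frac{1}{6 + R}$
$\left(166 - 108\right) \left(\left(H{\left(3 \right)} - 5\right)^{2} + u{\left(o \right)}\right) = \left(166 - 108\right) \left(\left(-1 - 5\right)^{2} + \frac{-17 - 60}{6 + 20}\right) = 58 \left(\left(-6\right)^{2} + \frac{-17 - 60}{26}\right) = 58 \left(36 + \frac{1}{26} \left(-77\right)\right) = 58 \left(36 - \frac{77}{26}\right) = 58 \cdot \frac{859}{26} = \frac{24911}{13}$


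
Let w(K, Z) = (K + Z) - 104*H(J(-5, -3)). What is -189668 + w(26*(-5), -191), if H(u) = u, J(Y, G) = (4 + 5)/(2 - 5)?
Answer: -189677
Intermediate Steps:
J(Y, G) = -3 (J(Y, G) = 9/(-3) = 9*(-⅓) = -3)
w(K, Z) = 312 + K + Z (w(K, Z) = (K + Z) - 104*(-3) = (K + Z) + 312 = 312 + K + Z)
-189668 + w(26*(-5), -191) = -189668 + (312 + 26*(-5) - 191) = -189668 + (312 - 130 - 191) = -189668 - 9 = -189677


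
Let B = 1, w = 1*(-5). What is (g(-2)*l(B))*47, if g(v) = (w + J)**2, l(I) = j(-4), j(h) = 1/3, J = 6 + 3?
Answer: 752/3 ≈ 250.67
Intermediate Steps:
w = -5
J = 9
j(h) = 1/3 (j(h) = 1*(1/3) = 1/3)
l(I) = 1/3
g(v) = 16 (g(v) = (-5 + 9)**2 = 4**2 = 16)
(g(-2)*l(B))*47 = (16*(1/3))*47 = (16/3)*47 = 752/3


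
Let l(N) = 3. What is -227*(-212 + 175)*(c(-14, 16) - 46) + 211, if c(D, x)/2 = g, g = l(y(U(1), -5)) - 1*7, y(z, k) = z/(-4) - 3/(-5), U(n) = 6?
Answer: -453335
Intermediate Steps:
y(z, k) = 3/5 - z/4 (y(z, k) = z*(-1/4) - 3*(-1/5) = -z/4 + 3/5 = 3/5 - z/4)
g = -4 (g = 3 - 1*7 = 3 - 7 = -4)
c(D, x) = -8 (c(D, x) = 2*(-4) = -8)
-227*(-212 + 175)*(c(-14, 16) - 46) + 211 = -227*(-212 + 175)*(-8 - 46) + 211 = -(-8399)*(-54) + 211 = -227*1998 + 211 = -453546 + 211 = -453335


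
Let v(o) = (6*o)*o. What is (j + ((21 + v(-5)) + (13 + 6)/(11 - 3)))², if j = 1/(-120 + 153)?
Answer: 2095716841/69696 ≈ 30069.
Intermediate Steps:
j = 1/33 ≈ 0.030303
v(o) = 6*o²
(j + ((21 + v(-5)) + (13 + 6)/(11 - 3)))² = (1/33 + ((21 + 6*(-5)²) + (13 + 6)/(11 - 3)))² = (1/33 + ((21 + 6*25) + 19/8))² = (1/33 + ((21 + 150) + 19*(⅛)))² = (1/33 + (171 + 19/8))² = (1/33 + 1387/8)² = (45779/264)² = 2095716841/69696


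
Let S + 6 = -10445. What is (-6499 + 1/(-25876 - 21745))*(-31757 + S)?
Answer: 13062906647040/47621 ≈ 2.7431e+8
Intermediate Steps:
S = -10451 (S = -6 - 10445 = -10451)
(-6499 + 1/(-25876 - 21745))*(-31757 + S) = (-6499 + 1/(-25876 - 21745))*(-31757 - 10451) = (-6499 + 1/(-47621))*(-42208) = (-6499 - 1/47621)*(-42208) = -309488880/47621*(-42208) = 13062906647040/47621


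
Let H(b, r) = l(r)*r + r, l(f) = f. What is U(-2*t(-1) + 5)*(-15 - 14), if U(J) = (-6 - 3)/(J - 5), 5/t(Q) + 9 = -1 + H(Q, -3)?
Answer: 522/5 ≈ 104.40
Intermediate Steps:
H(b, r) = r + r² (H(b, r) = r*r + r = r² + r = r + r²)
t(Q) = -5/4 (t(Q) = 5/(-9 + (-1 - 3*(1 - 3))) = 5/(-9 + (-1 - 3*(-2))) = 5/(-9 + (-1 + 6)) = 5/(-9 + 5) = 5/(-4) = 5*(-¼) = -5/4)
U(J) = -9/(-5 + J)
U(-2*t(-1) + 5)*(-15 - 14) = (-9/(-5 + (-2*(-5/4) + 5)))*(-15 - 14) = -9/(-5 + (5/2 + 5))*(-29) = -9/(-5 + 15/2)*(-29) = -9/5/2*(-29) = -9*⅖*(-29) = -18/5*(-29) = 522/5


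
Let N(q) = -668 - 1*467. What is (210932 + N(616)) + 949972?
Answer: 1159769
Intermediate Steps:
N(q) = -1135 (N(q) = -668 - 467 = -1135)
(210932 + N(616)) + 949972 = (210932 - 1135) + 949972 = 209797 + 949972 = 1159769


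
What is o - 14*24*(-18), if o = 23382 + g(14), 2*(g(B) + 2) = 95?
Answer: 58951/2 ≈ 29476.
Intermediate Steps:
g(B) = 91/2 (g(B) = -2 + (½)*95 = -2 + 95/2 = 91/2)
o = 46855/2 (o = 23382 + 91/2 = 46855/2 ≈ 23428.)
o - 14*24*(-18) = 46855/2 - 14*24*(-18) = 46855/2 - 336*(-18) = 46855/2 + 6048 = 58951/2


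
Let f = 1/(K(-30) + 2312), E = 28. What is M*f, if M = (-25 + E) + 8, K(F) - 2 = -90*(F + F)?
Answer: 11/7714 ≈ 0.0014260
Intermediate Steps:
K(F) = 2 - 180*F (K(F) = 2 - 90*(F + F) = 2 - 180*F)
f = 1/7714 (f = 1/((2 - 180*(-30)) + 2312) = 1/((2 + 5400) + 2312) = 1/(5402 + 2312) = 1/7714 ≈ 0.00012963)
M = 11 (M = (-25 + 28) + 8 = 3 + 8 = 11)
M*f = 11*(1/7714) = 11/7714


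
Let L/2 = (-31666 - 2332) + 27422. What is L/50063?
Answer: -13152/50063 ≈ -0.26271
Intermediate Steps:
L = -13152 (L = 2*((-31666 - 2332) + 27422) = 2*(-33998 + 27422) = 2*(-6576) = -13152)
L/50063 = -13152/50063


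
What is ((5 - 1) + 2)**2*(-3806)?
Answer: -137016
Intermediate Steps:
((5 - 1) + 2)**2*(-3806) = (4 + 2)**2*(-3806) = 6**2*(-3806) = 36*(-3806) = -137016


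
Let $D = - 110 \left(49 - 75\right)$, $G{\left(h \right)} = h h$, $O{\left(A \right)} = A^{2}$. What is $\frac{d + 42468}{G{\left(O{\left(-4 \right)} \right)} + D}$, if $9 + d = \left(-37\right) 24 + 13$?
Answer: $\frac{10396}{779} \approx 13.345$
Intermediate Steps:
$G{\left(h \right)} = h^{2}$
$d = -884$ ($d = -9 + \left(\left(-37\right) 24 + 13\right) = -9 + \left(-888 + 13\right) = -9 - 875 = -884$)
$D = 2860$ ($D = \left(-110\right) \left(-26\right) = 2860$)
$\frac{d + 42468}{G{\left(O{\left(-4 \right)} \right)} + D} = \frac{-884 + 42468}{\left(\left(-4\right)^{2}\right)^{2} + 2860} = \frac{41584}{16^{2} + 2860} = \frac{41584}{256 + 2860} = \frac{41584}{3116} = 41584 \cdot \frac{1}{3116} = \frac{10396}{779}$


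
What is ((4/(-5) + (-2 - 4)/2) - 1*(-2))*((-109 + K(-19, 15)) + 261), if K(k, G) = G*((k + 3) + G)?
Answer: -1233/5 ≈ -246.60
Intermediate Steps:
K(k, G) = G*(3 + G + k) (K(k, G) = G*((3 + k) + G) = G*(3 + G + k))
((4/(-5) + (-2 - 4)/2) - 1*(-2))*((-109 + K(-19, 15)) + 261) = ((4/(-5) + (-2 - 4)/2) - 1*(-2))*((-109 + 15*(3 + 15 - 19)) + 261) = ((4*(-⅕) - 6*½) + 2)*((-109 + 15*(-1)) + 261) = ((-⅘ - 3) + 2)*((-109 - 15) + 261) = (-19/5 + 2)*(-124 + 261) = -9/5*137 = -1233/5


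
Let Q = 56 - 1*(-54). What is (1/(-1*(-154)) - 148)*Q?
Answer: -113955/7 ≈ -16279.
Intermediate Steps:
Q = 110 (Q = 56 + 54 = 110)
(1/(-1*(-154)) - 148)*Q = (1/(-1*(-154)) - 148)*110 = (1/154 - 148)*110 = -22791/154*110 = -113955/7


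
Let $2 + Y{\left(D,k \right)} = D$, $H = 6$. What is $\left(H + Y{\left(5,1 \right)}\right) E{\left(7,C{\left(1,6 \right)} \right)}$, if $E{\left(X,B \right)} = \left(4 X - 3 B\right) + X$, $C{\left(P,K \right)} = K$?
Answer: $153$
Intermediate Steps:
$E{\left(X,B \right)} = - 3 B + 5 X$ ($E{\left(X,B \right)} = \left(- 3 B + 4 X\right) + X = - 3 B + 5 X$)
$Y{\left(D,k \right)} = -2 + D$
$\left(H + Y{\left(5,1 \right)}\right) E{\left(7,C{\left(1,6 \right)} \right)} = \left(6 + \left(-2 + 5\right)\right) \left(\left(-3\right) 6 + 5 \cdot 7\right) = \left(6 + 3\right) \left(-18 + 35\right) = 9 \cdot 17 = 153$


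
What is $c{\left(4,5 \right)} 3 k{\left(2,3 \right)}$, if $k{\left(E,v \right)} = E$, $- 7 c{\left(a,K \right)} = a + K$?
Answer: $- \frac{54}{7} \approx -7.7143$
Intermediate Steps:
$c{\left(a,K \right)} = - \frac{K}{7} - \frac{a}{7}$ ($c{\left(a,K \right)} = - \frac{a + K}{7} = - \frac{K + a}{7} = - \frac{K}{7} - \frac{a}{7}$)
$c{\left(4,5 \right)} 3 k{\left(2,3 \right)} = \left(\left(- \frac{1}{7}\right) 5 - \frac{4}{7}\right) 3 \cdot 2 = \left(- \frac{5}{7} - \frac{4}{7}\right) 3 \cdot 2 = \left(- \frac{9}{7}\right) 3 \cdot 2 = \left(- \frac{27}{7}\right) 2 = - \frac{54}{7}$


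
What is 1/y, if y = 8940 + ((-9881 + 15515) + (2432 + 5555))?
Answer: 1/22561 ≈ 4.4324e-5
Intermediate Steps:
y = 22561 (y = 8940 + (5634 + 7987) = 8940 + 13621 = 22561)
1/y = 1/22561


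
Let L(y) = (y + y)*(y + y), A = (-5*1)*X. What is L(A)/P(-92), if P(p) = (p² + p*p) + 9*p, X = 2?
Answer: 4/161 ≈ 0.024845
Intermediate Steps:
A = -10 (A = -5*1*2 = -5*2 = -10)
L(y) = 4*y² (L(y) = (2*y)*(2*y) = 4*y²)
P(p) = 2*p² + 9*p (P(p) = (p² + p²) + 9*p = 2*p² + 9*p)
L(A)/P(-92) = (4*(-10)²)/((-92*(9 + 2*(-92)))) = (4*100)/((-92*(9 - 184))) = 400/((-92*(-175))) = 400/16100 = 400*(1/16100) = 4/161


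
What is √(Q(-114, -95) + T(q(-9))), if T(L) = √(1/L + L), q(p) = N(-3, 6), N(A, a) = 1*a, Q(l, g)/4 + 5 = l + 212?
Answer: √(13392 + 6*√222)/6 ≈ 19.352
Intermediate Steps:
Q(l, g) = 828 + 4*l (Q(l, g) = -20 + 4*(l + 212) = -20 + 4*(212 + l) = -20 + (848 + 4*l) = 828 + 4*l)
N(A, a) = a
q(p) = 6
T(L) = √(L + 1/L)
√(Q(-114, -95) + T(q(-9))) = √((828 + 4*(-114)) + √(6 + 1/6)) = √((828 - 456) + √(6 + ⅙)) = √(372 + √(37/6)) = √(372 + √222/6)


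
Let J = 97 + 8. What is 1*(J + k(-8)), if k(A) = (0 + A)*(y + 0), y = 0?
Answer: 105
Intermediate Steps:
J = 105
k(A) = 0 (k(A) = (0 + A)*(0 + 0) = A*0 = 0)
1*(J + k(-8)) = 1*(105 + 0) = 1*105 = 105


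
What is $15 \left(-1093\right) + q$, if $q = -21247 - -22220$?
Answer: $-15422$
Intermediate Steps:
$q = 973$ ($q = -21247 + 22220 = 973$)
$15 \left(-1093\right) + q = 15 \left(-1093\right) + 973 = -16395 + 973 = -15422$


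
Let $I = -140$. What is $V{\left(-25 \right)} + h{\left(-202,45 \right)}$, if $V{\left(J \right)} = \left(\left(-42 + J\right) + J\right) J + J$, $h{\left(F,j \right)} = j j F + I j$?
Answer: $-413075$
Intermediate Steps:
$h{\left(F,j \right)} = - 140 j + F j^{2}$ ($h{\left(F,j \right)} = j j F - 140 j = j^{2} F - 140 j = F j^{2} - 140 j = - 140 j + F j^{2}$)
$V{\left(J \right)} = J + J \left(-42 + 2 J\right)$ ($V{\left(J \right)} = \left(-42 + 2 J\right) J + J = J \left(-42 + 2 J\right) + J = J + J \left(-42 + 2 J\right)$)
$V{\left(-25 \right)} + h{\left(-202,45 \right)} = - 25 \left(-41 + 2 \left(-25\right)\right) + 45 \left(-140 - 9090\right) = - 25 \left(-41 - 50\right) + 45 \left(-140 - 9090\right) = \left(-25\right) \left(-91\right) + 45 \left(-9230\right) = 2275 - 415350 = -413075$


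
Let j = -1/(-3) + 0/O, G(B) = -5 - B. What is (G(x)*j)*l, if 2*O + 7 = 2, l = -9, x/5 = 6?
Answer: 105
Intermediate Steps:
x = 30 (x = 5*6 = 30)
O = -5/2 (O = -7/2 + (1/2)*2 = -7/2 + 1 = -5/2 ≈ -2.5000)
j = 1/3 (j = -1/(-3) + 0/(-5/2) = -1*(-1/3) + 0*(-2/5) = 1/3 + 0 = 1/3 ≈ 0.33333)
(G(x)*j)*l = ((-5 - 1*30)*(1/3))*(-9) = ((-5 - 30)*(1/3))*(-9) = -35*1/3*(-9) = -35/3*(-9) = 105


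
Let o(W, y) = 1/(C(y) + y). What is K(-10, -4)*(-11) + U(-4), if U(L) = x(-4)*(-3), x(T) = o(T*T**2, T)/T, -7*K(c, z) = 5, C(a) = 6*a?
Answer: 877/112 ≈ 7.8304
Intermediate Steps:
o(W, y) = 1/(7*y) (o(W, y) = 1/(6*y + y) = 1/(7*y))
K(c, z) = -5/7 (K(c, z) = -1/7*5 = -5/7)
x(T) = 1/(7*T**2) (x(T) = (1/(7*T))/T = 1/(7*T**2))
U(L) = -3/112 (U(L) = ((1/7)/(-4)**2)*(-3) = ((1/7)*(1/16))*(-3) = (1/112)*(-3) = -3/112)
K(-10, -4)*(-11) + U(-4) = -5/7*(-11) - 3/112 = 55/7 - 3/112 = 877/112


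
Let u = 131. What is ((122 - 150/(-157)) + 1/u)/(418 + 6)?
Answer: 2528981/8720408 ≈ 0.29001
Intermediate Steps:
((122 - 150/(-157)) + 1/u)/(418 + 6) = ((122 - 150/(-157)) + 1/131)/(418 + 6) = ((122 - 150*(-1/157)) + 1/131)/424 = ((122 + 150/157) + 1/131)*(1/424) = (19304/157 + 1/131)*(1/424) = (2528981/20567)*(1/424) = 2528981/8720408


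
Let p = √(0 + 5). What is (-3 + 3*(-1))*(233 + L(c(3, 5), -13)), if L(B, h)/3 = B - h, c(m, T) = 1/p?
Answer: -1632 - 18*√5/5 ≈ -1640.1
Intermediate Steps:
p = √5 ≈ 2.2361
c(m, T) = √5/5 (c(m, T) = 1/(√5) = √5/5)
L(B, h) = -3*h + 3*B (L(B, h) = 3*(B - h) = -3*h + 3*B)
(-3 + 3*(-1))*(233 + L(c(3, 5), -13)) = (-3 + 3*(-1))*(233 + (-3*(-13) + 3*(√5/5))) = (-3 - 3)*(233 + (39 + 3*√5/5)) = -6*(272 + 3*√5/5) = -1632 - 18*√5/5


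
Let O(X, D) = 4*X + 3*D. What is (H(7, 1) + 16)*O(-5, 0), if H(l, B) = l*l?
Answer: -1300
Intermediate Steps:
H(l, B) = l²
O(X, D) = 3*D + 4*X
(H(7, 1) + 16)*O(-5, 0) = (7² + 16)*(3*0 + 4*(-5)) = (49 + 16)*(0 - 20) = 65*(-20) = -1300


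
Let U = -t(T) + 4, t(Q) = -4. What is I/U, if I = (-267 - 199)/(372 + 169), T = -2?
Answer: -233/2164 ≈ -0.10767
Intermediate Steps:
I = -466/541 ≈ -0.86137
U = 8 (U = -1*(-4) + 4 = 4 + 4 = 8)
I/U = -466/541/8 = -466/541*1/8 = -233/2164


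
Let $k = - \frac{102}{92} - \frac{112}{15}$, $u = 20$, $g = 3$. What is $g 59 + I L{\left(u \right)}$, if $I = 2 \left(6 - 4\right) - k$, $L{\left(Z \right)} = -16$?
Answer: $- \frac{8351}{345} \approx -24.206$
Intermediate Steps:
$k = - \frac{5917}{690}$ ($k = \left(-102\right) \frac{1}{92} - \frac{112}{15} = - \frac{51}{46} - \frac{112}{15} = - \frac{5917}{690} \approx -8.5754$)
$I = \frac{8677}{690}$ ($I = 2 \left(6 - 4\right) - - \frac{5917}{690} = 2 \cdot 2 + \frac{5917}{690} = 4 + \frac{5917}{690} = \frac{8677}{690} \approx 12.575$)
$g 59 + I L{\left(u \right)} = 3 \cdot 59 + \frac{8677}{690} \left(-16\right) = 177 - \frac{69416}{345} = - \frac{8351}{345}$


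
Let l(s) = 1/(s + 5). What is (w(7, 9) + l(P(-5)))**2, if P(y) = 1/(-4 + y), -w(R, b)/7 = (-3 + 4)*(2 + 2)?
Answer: 1495729/1936 ≈ 772.59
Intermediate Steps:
w(R, b) = -28 (w(R, b) = -7*(-3 + 4)*(2 + 2) = -7*4 = -28)
l(s) = 1/(5 + s)
(w(7, 9) + l(P(-5)))**2 = (-28 + 1/(5 + 1/(-4 - 5)))**2 = (-28 + 1/(5 + 1/(-9)))**2 = (-28 + 1/(5 - 1/9))**2 = (-28 + 1/(44/9))**2 = (-28 + 9/44)**2 = (-1223/44)**2 = 1495729/1936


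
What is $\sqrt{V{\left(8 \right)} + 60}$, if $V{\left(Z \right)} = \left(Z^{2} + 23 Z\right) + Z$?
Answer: $2 \sqrt{79} \approx 17.776$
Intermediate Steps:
$V{\left(Z \right)} = Z^{2} + 24 Z$
$\sqrt{V{\left(8 \right)} + 60} = \sqrt{8 \left(24 + 8\right) + 60} = \sqrt{8 \cdot 32 + 60} = \sqrt{256 + 60} = \sqrt{316} = 2 \sqrt{79}$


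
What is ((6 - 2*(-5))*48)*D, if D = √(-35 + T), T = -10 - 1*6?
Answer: 768*I*√51 ≈ 5484.6*I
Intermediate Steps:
T = -16 (T = -10 - 6 = -16)
D = I*√51 (D = √(-35 - 16) = √(-51) = I*√51 ≈ 7.1414*I)
((6 - 2*(-5))*48)*D = ((6 - 2*(-5))*48)*(I*√51) = ((6 + 10)*48)*(I*√51) = (16*48)*(I*√51) = 768*(I*√51) = 768*I*√51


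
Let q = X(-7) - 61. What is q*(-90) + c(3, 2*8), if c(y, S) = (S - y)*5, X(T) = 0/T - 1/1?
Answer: 5645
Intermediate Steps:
X(T) = -1 (X(T) = 0 - 1*1 = 0 - 1 = -1)
c(y, S) = -5*y + 5*S
q = -62 (q = -1 - 61 = -62)
q*(-90) + c(3, 2*8) = -62*(-90) + (-5*3 + 5*(2*8)) = 5580 + (-15 + 5*16) = 5580 + (-15 + 80) = 5580 + 65 = 5645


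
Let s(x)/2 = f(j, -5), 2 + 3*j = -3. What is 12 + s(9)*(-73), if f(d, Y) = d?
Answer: 766/3 ≈ 255.33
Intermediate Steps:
j = -5/3 (j = -⅔ + (⅓)*(-3) = -⅔ - 1 = -5/3 ≈ -1.6667)
s(x) = -10/3 (s(x) = 2*(-5/3) = -10/3)
12 + s(9)*(-73) = 12 - 10/3*(-73) = 12 + 730/3 = 766/3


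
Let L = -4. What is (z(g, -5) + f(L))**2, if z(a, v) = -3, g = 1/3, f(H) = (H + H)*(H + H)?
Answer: 3721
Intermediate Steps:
f(H) = 4*H**2 (f(H) = (2*H)*(2*H) = 4*H**2)
g = 1/3 ≈ 0.33333
(z(g, -5) + f(L))**2 = (-3 + 4*(-4)**2)**2 = (-3 + 4*16)**2 = (-3 + 64)**2 = 61**2 = 3721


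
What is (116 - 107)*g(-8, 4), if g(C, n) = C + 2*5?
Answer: 18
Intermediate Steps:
g(C, n) = 10 + C (g(C, n) = C + 10 = 10 + C)
(116 - 107)*g(-8, 4) = (116 - 107)*(10 - 8) = 9*2 = 18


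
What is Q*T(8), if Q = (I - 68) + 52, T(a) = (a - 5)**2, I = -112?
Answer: -1152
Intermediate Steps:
T(a) = (-5 + a)**2
Q = -128 (Q = (-112 - 68) + 52 = -180 + 52 = -128)
Q*T(8) = -128*(-5 + 8)**2 = -128*3**2 = -128*9 = -1152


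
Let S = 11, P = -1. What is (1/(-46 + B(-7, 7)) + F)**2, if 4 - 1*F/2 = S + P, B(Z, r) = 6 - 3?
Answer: 267289/1849 ≈ 144.56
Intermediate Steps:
B(Z, r) = 3
F = -12 (F = 8 - 2*(11 - 1) = 8 - 2*10 = 8 - 20 = -12)
(1/(-46 + B(-7, 7)) + F)**2 = (1/(-46 + 3) - 12)**2 = (1/(-43) - 12)**2 = (-1/43 - 12)**2 = (-517/43)**2 = 267289/1849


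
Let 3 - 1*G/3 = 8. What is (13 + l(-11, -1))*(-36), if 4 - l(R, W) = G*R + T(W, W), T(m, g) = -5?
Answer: 5148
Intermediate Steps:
G = -15 (G = 9 - 3*8 = 9 - 24 = -15)
l(R, W) = 9 + 15*R (l(R, W) = 4 - (-15*R - 5) = 4 - (-5 - 15*R) = 4 + (5 + 15*R) = 9 + 15*R)
(13 + l(-11, -1))*(-36) = (13 + (9 + 15*(-11)))*(-36) = (13 + (9 - 165))*(-36) = (13 - 156)*(-36) = -143*(-36) = 5148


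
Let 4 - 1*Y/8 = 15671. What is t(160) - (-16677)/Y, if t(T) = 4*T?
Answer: 80198363/125336 ≈ 639.87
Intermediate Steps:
Y = -125336 (Y = 32 - 8*15671 = 32 - 125368 = -125336)
t(160) - (-16677)/Y = 4*160 - (-16677)/(-125336) = 640 - (-16677)*(-1)/125336 = 640 - 1*16677/125336 = 640 - 16677/125336 = 80198363/125336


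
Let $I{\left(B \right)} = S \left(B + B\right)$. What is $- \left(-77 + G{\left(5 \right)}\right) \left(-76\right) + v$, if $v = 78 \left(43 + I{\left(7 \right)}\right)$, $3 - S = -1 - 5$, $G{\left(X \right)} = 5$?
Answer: $7710$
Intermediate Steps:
$S = 9$ ($S = 3 - \left(-1 - 5\right) = 3 - -6 = 3 + 6 = 9$)
$I{\left(B \right)} = 18 B$ ($I{\left(B \right)} = 9 \left(B + B\right) = 9 \cdot 2 B = 18 B$)
$v = 13182$ ($v = 78 \left(43 + 18 \cdot 7\right) = 78 \left(43 + 126\right) = 78 \cdot 169 = 13182$)
$- \left(-77 + G{\left(5 \right)}\right) \left(-76\right) + v = - \left(-77 + 5\right) \left(-76\right) + 13182 = - \left(-72\right) \left(-76\right) + 13182 = \left(-1\right) 5472 + 13182 = -5472 + 13182 = 7710$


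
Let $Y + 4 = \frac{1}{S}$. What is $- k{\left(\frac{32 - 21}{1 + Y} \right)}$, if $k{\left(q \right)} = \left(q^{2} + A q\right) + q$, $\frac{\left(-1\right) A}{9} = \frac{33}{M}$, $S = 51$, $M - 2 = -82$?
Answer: $\frac{871233}{231040} \approx 3.7709$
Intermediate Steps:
$M = -80$ ($M = 2 - 82 = -80$)
$Y = - \frac{203}{51}$ ($Y = -4 + \frac{1}{51} = - \frac{203}{51} \approx -3.9804$)
$A = \frac{297}{80}$ ($A = - 9 \frac{33}{-80} = - 9 \cdot 33 \left(- \frac{1}{80}\right) = \left(-9\right) \left(- \frac{33}{80}\right) = \frac{297}{80} \approx 3.7125$)
$k{\left(q \right)} = q^{2} + \frac{377 q}{80}$ ($k{\left(q \right)} = \left(q^{2} + \frac{297 q}{80}\right) + q = q^{2} + \frac{377 q}{80}$)
$- k{\left(\frac{32 - 21}{1 + Y} \right)} = - \frac{\frac{32 - 21}{1 - \frac{203}{51}} \left(377 + 80 \frac{32 - 21}{1 - \frac{203}{51}}\right)}{80} = - \frac{\frac{11}{- \frac{152}{51}} \left(377 + 80 \frac{11}{- \frac{152}{51}}\right)}{80} = - \frac{11 \left(- \frac{51}{152}\right) \left(377 + 80 \cdot 11 \left(- \frac{51}{152}\right)\right)}{80} = - \frac{\left(-561\right) \left(377 + 80 \left(- \frac{561}{152}\right)\right)}{80 \cdot 152} = - \frac{\left(-561\right) \left(377 - \frac{5610}{19}\right)}{80 \cdot 152} = - \frac{\left(-561\right) 1553}{80 \cdot 152 \cdot 19} = \left(-1\right) \left(- \frac{871233}{231040}\right) = \frac{871233}{231040}$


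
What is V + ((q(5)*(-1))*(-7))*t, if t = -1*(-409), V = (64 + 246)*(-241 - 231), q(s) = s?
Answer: -132005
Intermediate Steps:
V = -146320 (V = 310*(-472) = -146320)
t = 409
V + ((q(5)*(-1))*(-7))*t = -146320 + ((5*(-1))*(-7))*409 = -146320 - 5*(-7)*409 = -146320 + 35*409 = -146320 + 14315 = -132005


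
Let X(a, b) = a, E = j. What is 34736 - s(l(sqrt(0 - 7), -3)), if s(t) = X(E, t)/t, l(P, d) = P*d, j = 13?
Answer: 34736 - 13*I*sqrt(7)/21 ≈ 34736.0 - 1.6378*I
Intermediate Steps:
E = 13
s(t) = 13/t
34736 - s(l(sqrt(0 - 7), -3)) = 34736 - 13/(sqrt(0 - 7)*(-3)) = 34736 - 13/(sqrt(-7)*(-3)) = 34736 - 13/((I*sqrt(7))*(-3)) = 34736 - 13/((-3*I*sqrt(7))) = 34736 - 13*I*sqrt(7)/21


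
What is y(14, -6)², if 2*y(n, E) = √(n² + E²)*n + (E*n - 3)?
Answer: 53041/4 - 1218*√58 ≈ 3984.2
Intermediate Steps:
y(n, E) = -3/2 + E*n/2 + n*√(E² + n²)/2 (y(n, E) = (√(n² + E²)*n + (E*n - 3))/2 = (√(E² + n²)*n + (-3 + E*n))/2 = (n*√(E² + n²) + (-3 + E*n))/2 = (-3 + E*n + n*√(E² + n²))/2 = -3/2 + E*n/2 + n*√(E² + n²)/2)
y(14, -6)² = (-3/2 + (½)*(-6)*14 + (½)*14*√((-6)² + 14²))² = (-3/2 - 42 + (½)*14*√(36 + 196))² = (-3/2 - 42 + (½)*14*√232)² = (-3/2 - 42 + (½)*14*(2*√58))² = (-3/2 - 42 + 14*√58)² = (-87/2 + 14*√58)²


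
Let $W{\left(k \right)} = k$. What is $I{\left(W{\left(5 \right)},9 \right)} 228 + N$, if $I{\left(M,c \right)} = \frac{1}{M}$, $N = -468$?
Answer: $- \frac{2112}{5} \approx -422.4$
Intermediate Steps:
$I{\left(W{\left(5 \right)},9 \right)} 228 + N = \frac{1}{5} \cdot 228 - 468 = \frac{228}{5} - 468 = - \frac{2112}{5}$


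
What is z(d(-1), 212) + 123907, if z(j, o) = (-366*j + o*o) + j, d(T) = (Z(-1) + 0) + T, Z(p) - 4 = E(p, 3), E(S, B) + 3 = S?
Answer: 169216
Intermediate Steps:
E(S, B) = -3 + S
Z(p) = 1 + p (Z(p) = 4 + (-3 + p) = 1 + p)
d(T) = T (d(T) = ((1 - 1) + 0) + T = (0 + 0) + T = 0 + T = T)
z(j, o) = o**2 - 365*j (z(j, o) = (-366*j + o**2) + j = (o**2 - 366*j) + j = o**2 - 365*j)
z(d(-1), 212) + 123907 = (212**2 - 365*(-1)) + 123907 = (44944 + 365) + 123907 = 45309 + 123907 = 169216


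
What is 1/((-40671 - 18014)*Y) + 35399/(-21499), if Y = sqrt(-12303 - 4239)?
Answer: -35399/21499 + I*sqrt(1838)/323589090 ≈ -1.6465 + 1.3249e-7*I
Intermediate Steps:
Y = 3*I*sqrt(1838) (Y = sqrt(-16542) = 3*I*sqrt(1838) ≈ 128.62*I)
1/((-40671 - 18014)*Y) + 35399/(-21499) = 1/((-40671 - 18014)*((3*I*sqrt(1838)))) + 35399/(-21499) = (-I*sqrt(1838)/5514)/(-58685) + 35399*(-1/21499) = -(-1)*I*sqrt(1838)/323589090 - 35399/21499 = I*sqrt(1838)/323589090 - 35399/21499 = -35399/21499 + I*sqrt(1838)/323589090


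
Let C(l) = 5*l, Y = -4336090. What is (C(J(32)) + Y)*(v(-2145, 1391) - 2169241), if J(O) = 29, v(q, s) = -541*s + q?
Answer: 12677943296565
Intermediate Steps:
v(q, s) = q - 541*s
(C(J(32)) + Y)*(v(-2145, 1391) - 2169241) = (5*29 - 4336090)*((-2145 - 541*1391) - 2169241) = (145 - 4336090)*((-2145 - 752531) - 2169241) = -4335945*(-754676 - 2169241) = -4335945*(-2923917) = 12677943296565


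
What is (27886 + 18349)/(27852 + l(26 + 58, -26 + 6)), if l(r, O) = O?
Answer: 6605/3976 ≈ 1.6612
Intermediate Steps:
(27886 + 18349)/(27852 + l(26 + 58, -26 + 6)) = (27886 + 18349)/(27852 + (-26 + 6)) = 46235/(27852 - 20) = 46235/27832 = 46235*(1/27832) = 6605/3976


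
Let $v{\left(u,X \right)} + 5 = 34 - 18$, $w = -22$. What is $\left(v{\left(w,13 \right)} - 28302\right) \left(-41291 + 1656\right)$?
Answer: $1121313785$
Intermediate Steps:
$v{\left(u,X \right)} = 11$ ($v{\left(u,X \right)} = -5 + \left(34 - 18\right) = -5 + 16 = 11$)
$\left(v{\left(w,13 \right)} - 28302\right) \left(-41291 + 1656\right) = \left(11 - 28302\right) \left(-41291 + 1656\right) = \left(-28291\right) \left(-39635\right) = 1121313785$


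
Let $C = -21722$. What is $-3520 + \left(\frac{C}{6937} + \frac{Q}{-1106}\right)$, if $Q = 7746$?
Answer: $- \frac{1934595141}{548023} \approx -3530.1$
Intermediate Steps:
$-3520 + \left(\frac{C}{6937} + \frac{Q}{-1106}\right) = -3520 + \left(- \frac{21722}{6937} + \frac{7746}{-1106}\right) = -3520 + \left(\left(-21722\right) \frac{1}{6937} + 7746 \left(- \frac{1}{1106}\right)\right) = -3520 - \frac{5554181}{548023} = - \frac{1934595141}{548023}$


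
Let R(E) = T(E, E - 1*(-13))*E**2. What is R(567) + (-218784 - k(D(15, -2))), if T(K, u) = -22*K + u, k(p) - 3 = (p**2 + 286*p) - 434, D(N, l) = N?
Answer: -3824013034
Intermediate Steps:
k(p) = -431 + p**2 + 286*p (k(p) = 3 + ((p**2 + 286*p) - 434) = 3 + (-434 + p**2 + 286*p) = -431 + p**2 + 286*p)
T(K, u) = u - 22*K
R(E) = E**2*(13 - 21*E) (R(E) = ((E - 1*(-13)) - 22*E)*E**2 = ((E + 13) - 22*E)*E**2 = ((13 + E) - 22*E)*E**2 = (13 - 21*E)*E**2 = E**2*(13 - 21*E))
R(567) + (-218784 - k(D(15, -2))) = 567**2*(13 - 21*567) + (-218784 - (-431 + 15**2 + 286*15)) = 321489*(13 - 11907) + (-218784 - (-431 + 225 + 4290)) = 321489*(-11894) + (-218784 - 1*4084) = -3823790166 + (-218784 - 4084) = -3823790166 - 222868 = -3824013034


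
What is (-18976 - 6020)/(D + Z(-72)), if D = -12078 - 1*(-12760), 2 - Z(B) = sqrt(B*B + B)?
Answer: -237462/6427 - 2083*sqrt(142)/6427 ≈ -40.810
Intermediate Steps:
Z(B) = 2 - sqrt(B + B**2) (Z(B) = 2 - sqrt(B*B + B) = 2 - sqrt(B**2 + B) = 2 - sqrt(B + B**2))
D = 682 (D = -12078 + 12760 = 682)
(-18976 - 6020)/(D + Z(-72)) = (-18976 - 6020)/(682 + (2 - sqrt(-72*(1 - 72)))) = -24996/(682 + (2 - sqrt(-72*(-71)))) = -24996/(682 + (2 - sqrt(5112))) = -24996/(682 + (2 - 6*sqrt(142))) = -24996/(684 - 6*sqrt(142))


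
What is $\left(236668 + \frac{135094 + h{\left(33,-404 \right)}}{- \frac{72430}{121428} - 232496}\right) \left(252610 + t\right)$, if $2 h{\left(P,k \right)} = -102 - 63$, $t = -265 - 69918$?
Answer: $\frac{46880224739457276279}{1085830643} \approx 4.3175 \cdot 10^{10}$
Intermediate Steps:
$t = -70183$ ($t = -265 - 69918 = -70183$)
$h{\left(P,k \right)} = - \frac{165}{2}$ ($h{\left(P,k \right)} = \frac{-102 - 63}{2} = \frac{1}{2} \left(-165\right) = - \frac{165}{2}$)
$\left(236668 + \frac{135094 + h{\left(33,-404 \right)}}{- \frac{72430}{121428} - 232496}\right) \left(252610 + t\right) = \left(236668 + \frac{135094 - \frac{165}{2}}{- \frac{72430}{121428} - 232496}\right) \left(252610 - 70183\right) = \left(236668 + \frac{270023}{2 \left(\left(-72430\right) \frac{1}{121428} - 232496\right)}\right) 182427 = \left(236668 + \frac{270023}{2 \left(- \frac{36215}{60714} - 232496\right)}\right) 182427 = \left(236668 + \frac{270023}{2 \left(- \frac{14115798359}{60714}\right)}\right) 182427 = \left(236668 + \frac{270023}{2} \left(- \frac{60714}{14115798359}\right)\right) 182427 = \left(236668 - \frac{630545247}{1085830643}\right) 182427 = \frac{256980736072277}{1085830643} \cdot 182427 = \frac{46880224739457276279}{1085830643}$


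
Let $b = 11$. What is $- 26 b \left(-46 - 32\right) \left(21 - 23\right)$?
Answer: $-44616$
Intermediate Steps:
$- 26 b \left(-46 - 32\right) \left(21 - 23\right) = \left(-26\right) 11 \left(-46 - 32\right) \left(21 - 23\right) = - 286 \left(\left(-78\right) \left(-2\right)\right) = \left(-286\right) 156 = -44616$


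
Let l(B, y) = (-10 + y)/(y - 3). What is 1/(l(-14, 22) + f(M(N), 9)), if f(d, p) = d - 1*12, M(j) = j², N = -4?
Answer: 19/88 ≈ 0.21591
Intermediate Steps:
l(B, y) = (-10 + y)/(-3 + y)
f(d, p) = -12 + d (f(d, p) = d - 12 = -12 + d)
1/(l(-14, 22) + f(M(N), 9)) = 1/((-10 + 22)/(-3 + 22) + (-12 + (-4)²)) = 1/(12/19 + (-12 + 16)) = 1/((1/19)*12 + 4) = 1/(12/19 + 4) = 1/(88/19) = 19/88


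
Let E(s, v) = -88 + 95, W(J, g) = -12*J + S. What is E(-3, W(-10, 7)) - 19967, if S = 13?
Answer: -19960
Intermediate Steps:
W(J, g) = 13 - 12*J (W(J, g) = -12*J + 13 = 13 - 12*J)
E(s, v) = 7
E(-3, W(-10, 7)) - 19967 = 7 - 19967 = -19960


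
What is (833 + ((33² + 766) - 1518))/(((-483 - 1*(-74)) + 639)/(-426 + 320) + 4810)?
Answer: 12402/50963 ≈ 0.24335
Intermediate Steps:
(833 + ((33² + 766) - 1518))/(((-483 - 1*(-74)) + 639)/(-426 + 320) + 4810) = (833 + ((1089 + 766) - 1518))/(((-483 + 74) + 639)/(-106) + 4810) = (833 + (1855 - 1518))/((-409 + 639)*(-1/106) + 4810) = (833 + 337)/(230*(-1/106) + 4810) = 1170/(-115/53 + 4810) = 1170/(254815/53) = 1170*(53/254815) = 12402/50963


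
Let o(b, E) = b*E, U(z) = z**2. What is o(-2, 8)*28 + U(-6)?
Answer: -412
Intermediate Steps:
o(b, E) = E*b
o(-2, 8)*28 + U(-6) = (8*(-2))*28 + (-6)**2 = -16*28 + 36 = -448 + 36 = -412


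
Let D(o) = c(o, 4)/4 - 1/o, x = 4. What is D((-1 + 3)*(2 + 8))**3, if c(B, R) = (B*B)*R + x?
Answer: 515656670859/8000 ≈ 6.4457e+7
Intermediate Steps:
c(B, R) = 4 + R*B**2 (c(B, R) = (B*B)*R + 4 = B**2*R + 4 = R*B**2 + 4 = 4 + R*B**2)
D(o) = 1 + o**2 - 1/o (D(o) = (4 + 4*o**2)/4 - 1/o = (4 + 4*o**2)*(1/4) - 1/o = (1 + o**2) - 1/o = 1 + o**2 - 1/o)
D((-1 + 3)*(2 + 8))**3 = ((-1 + (-1 + 3)*(2 + 8) + ((-1 + 3)*(2 + 8))**3)/(((-1 + 3)*(2 + 8))))**3 = ((-1 + 2*10 + (2*10)**3)/((2*10)))**3 = ((-1 + 20 + 20**3)/20)**3 = ((-1 + 20 + 8000)/20)**3 = ((1/20)*8019)**3 = (8019/20)**3 = 515656670859/8000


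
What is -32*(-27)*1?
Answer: 864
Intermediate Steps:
-32*(-27)*1 = 864*1 = 864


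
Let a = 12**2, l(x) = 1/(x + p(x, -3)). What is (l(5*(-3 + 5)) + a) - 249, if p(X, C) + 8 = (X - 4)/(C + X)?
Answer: -2093/20 ≈ -104.65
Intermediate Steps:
p(X, C) = -8 + (-4 + X)/(C + X) (p(X, C) = -8 + (X - 4)/(C + X) = -8 + (-4 + X)/(C + X))
l(x) = 1/(x + (20 - 7*x)/(-3 + x)) (l(x) = 1/(x + (-4 - 8*(-3) - 7*x)/(-3 + x)) = 1/(x + (-4 + 24 - 7*x)/(-3 + x)) = 1/(x + (20 - 7*x)/(-3 + x)))
a = 144
(l(5*(-3 + 5)) + a) - 249 = ((-3 + 5*(-3 + 5))/(20 + (5*(-3 + 5))**2 - 50*(-3 + 5)) + 144) - 249 = ((-3 + 5*2)/(20 + (5*2)**2 - 50*2) + 144) - 249 = ((-3 + 10)/(20 + 10**2 - 10*10) + 144) - 249 = (7/(20 + 100 - 100) + 144) - 249 = (7/20 + 144) - 249 = 2887/20 - 249 = -2093/20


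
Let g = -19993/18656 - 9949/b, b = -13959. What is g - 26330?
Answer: -623357134733/23674464 ≈ -26330.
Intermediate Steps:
g = -8497613/23674464 (g = -19993/18656 - 9949/(-13959) = -19993*1/18656 - 9949*(-1/13959) = -19993/18656 + 9949/13959 = -8497613/23674464 ≈ -0.35894)
g - 26330 = -8497613/23674464 - 26330 = -623357134733/23674464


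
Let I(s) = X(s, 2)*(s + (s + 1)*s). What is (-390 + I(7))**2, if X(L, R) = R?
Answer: 69696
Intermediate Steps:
I(s) = 2*s + 2*s*(1 + s) (I(s) = 2*(s + (s + 1)*s) = 2*(s + (1 + s)*s) = 2*(s + s*(1 + s)) = 2*s + 2*s*(1 + s))
(-390 + I(7))**2 = (-390 + 2*7*(2 + 7))**2 = (-390 + 2*7*9)**2 = (-390 + 126)**2 = (-264)**2 = 69696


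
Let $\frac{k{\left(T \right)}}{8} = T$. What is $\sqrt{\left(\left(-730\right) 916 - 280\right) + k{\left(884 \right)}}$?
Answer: $8 i \sqrt{10342} \approx 813.57 i$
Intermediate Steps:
$k{\left(T \right)} = 8 T$
$\sqrt{\left(\left(-730\right) 916 - 280\right) + k{\left(884 \right)}} = \sqrt{\left(\left(-730\right) 916 - 280\right) + 8 \cdot 884} = \sqrt{\left(-668680 - 280\right) + 7072} = \sqrt{-668960 + 7072} = \sqrt{-661888} = 8 i \sqrt{10342}$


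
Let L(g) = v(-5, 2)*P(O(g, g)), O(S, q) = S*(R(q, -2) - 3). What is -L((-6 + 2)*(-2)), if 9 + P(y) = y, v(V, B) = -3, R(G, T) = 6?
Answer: 45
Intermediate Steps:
O(S, q) = 3*S (O(S, q) = S*(6 - 3) = S*3 = 3*S)
P(y) = -9 + y
L(g) = 27 - 9*g (L(g) = -3*(-9 + 3*g) = 27 - 9*g)
-L((-6 + 2)*(-2)) = -(27 - 9*(-6 + 2)*(-2)) = -(27 - (-36)*(-2)) = -(27 - 9*8) = -(27 - 72) = -1*(-45) = 45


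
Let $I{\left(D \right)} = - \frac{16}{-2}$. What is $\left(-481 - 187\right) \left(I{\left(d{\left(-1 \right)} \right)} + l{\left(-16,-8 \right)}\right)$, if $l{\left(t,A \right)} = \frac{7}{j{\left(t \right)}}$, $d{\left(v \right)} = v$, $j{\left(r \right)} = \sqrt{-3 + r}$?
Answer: $-5344 + \frac{4676 i \sqrt{19}}{19} \approx -5344.0 + 1072.7 i$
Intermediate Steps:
$I{\left(D \right)} = 8$ ($I{\left(D \right)} = \left(-16\right) \left(- \frac{1}{2}\right) = 8$)
$l{\left(t,A \right)} = \frac{7}{\sqrt{-3 + t}}$
$\left(-481 - 187\right) \left(I{\left(d{\left(-1 \right)} \right)} + l{\left(-16,-8 \right)}\right) = \left(-481 - 187\right) \left(8 + \frac{7}{\sqrt{-3 - 16}}\right) = - 668 \left(8 + \frac{7}{i \sqrt{19}}\right) = - 668 \left(8 + 7 \left(- \frac{i \sqrt{19}}{19}\right)\right) = - 668 \left(8 - \frac{7 i \sqrt{19}}{19}\right) = -5344 + \frac{4676 i \sqrt{19}}{19}$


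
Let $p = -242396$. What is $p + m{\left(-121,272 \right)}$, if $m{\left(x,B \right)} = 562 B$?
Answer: $-89532$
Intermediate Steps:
$p + m{\left(-121,272 \right)} = -242396 + 562 \cdot 272 = -242396 + 152864 = -89532$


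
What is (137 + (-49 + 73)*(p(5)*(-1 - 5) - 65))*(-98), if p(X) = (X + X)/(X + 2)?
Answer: 159614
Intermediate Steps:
p(X) = 2*X/(2 + X) (p(X) = (2*X)/(2 + X) = 2*X/(2 + X))
(137 + (-49 + 73)*(p(5)*(-1 - 5) - 65))*(-98) = (137 + (-49 + 73)*((2*5/(2 + 5))*(-1 - 5) - 65))*(-98) = (137 + 24*((2*5/7)*(-6) - 65))*(-98) = (137 + 24*((2*5*(⅐))*(-6) - 65))*(-98) = (137 + 24*((10/7)*(-6) - 65))*(-98) = (137 + 24*(-60/7 - 65))*(-98) = (137 + 24*(-515/7))*(-98) = (137 - 12360/7)*(-98) = -11401/7*(-98) = 159614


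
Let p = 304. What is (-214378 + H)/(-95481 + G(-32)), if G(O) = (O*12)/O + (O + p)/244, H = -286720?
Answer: 30566978/5823541 ≈ 5.2489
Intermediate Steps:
G(O) = 808/61 + O/244 (G(O) = (O*12)/O + (O + 304)/244 = (12*O)/O + (304 + O)*(1/244) = 12 + (76/61 + O/244) = 808/61 + O/244)
(-214378 + H)/(-95481 + G(-32)) = (-214378 - 286720)/(-95481 + (808/61 + (1/244)*(-32))) = -501098/(-95481 + (808/61 - 8/61)) = -501098/(-95481 + 800/61) = -501098/(-5823541/61) = -501098*(-61/5823541) = 30566978/5823541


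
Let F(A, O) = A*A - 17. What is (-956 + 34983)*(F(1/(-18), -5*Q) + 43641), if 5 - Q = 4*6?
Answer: 480943640779/324 ≈ 1.4844e+9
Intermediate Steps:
Q = -19 (Q = 5 - 4*6 = 5 - 1*24 = 5 - 24 = -19)
F(A, O) = -17 + A**2 (F(A, O) = A**2 - 17 = -17 + A**2)
(-956 + 34983)*(F(1/(-18), -5*Q) + 43641) = (-956 + 34983)*((-17 + (1/(-18))**2) + 43641) = 34027*((-17 + (-1/18)**2) + 43641) = 34027*((-17 + 1/324) + 43641) = 34027*(-5507/324 + 43641) = 34027*(14134177/324) = 480943640779/324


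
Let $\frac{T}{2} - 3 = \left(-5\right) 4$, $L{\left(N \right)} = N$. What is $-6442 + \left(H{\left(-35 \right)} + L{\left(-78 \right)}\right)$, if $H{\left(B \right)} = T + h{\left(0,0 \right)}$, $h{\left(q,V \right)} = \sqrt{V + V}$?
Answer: $-6554$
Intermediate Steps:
$T = -34$ ($T = 6 + 2 \left(\left(-5\right) 4\right) = 6 + 2 \left(-20\right) = 6 - 40 = -34$)
$h{\left(q,V \right)} = \sqrt{2} \sqrt{V}$ ($h{\left(q,V \right)} = \sqrt{2 V} = \sqrt{2} \sqrt{V}$)
$H{\left(B \right)} = -34$ ($H{\left(B \right)} = -34 + \sqrt{2} \sqrt{0} = -34 + \sqrt{2} \cdot 0 = -34 + 0 = -34$)
$-6442 + \left(H{\left(-35 \right)} + L{\left(-78 \right)}\right) = -6442 - 112 = -6554$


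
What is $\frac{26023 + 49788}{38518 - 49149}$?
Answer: $- \frac{75811}{10631} \approx -7.1311$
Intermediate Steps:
$\frac{26023 + 49788}{38518 - 49149} = \frac{75811}{-10631} = 75811 \left(- \frac{1}{10631}\right) = - \frac{75811}{10631}$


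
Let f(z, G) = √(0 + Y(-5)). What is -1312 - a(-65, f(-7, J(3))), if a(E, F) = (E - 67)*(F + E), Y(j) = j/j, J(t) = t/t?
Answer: -9760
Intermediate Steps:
J(t) = 1
Y(j) = 1
f(z, G) = 1 (f(z, G) = √(0 + 1) = √1 = 1)
a(E, F) = (-67 + E)*(E + F)
-1312 - a(-65, f(-7, J(3))) = -1312 - ((-65)² - 67*(-65) - 67*1 - 65*1) = -1312 - (4225 + 4355 - 67 - 65) = -1312 - 1*8448 = -1312 - 8448 = -9760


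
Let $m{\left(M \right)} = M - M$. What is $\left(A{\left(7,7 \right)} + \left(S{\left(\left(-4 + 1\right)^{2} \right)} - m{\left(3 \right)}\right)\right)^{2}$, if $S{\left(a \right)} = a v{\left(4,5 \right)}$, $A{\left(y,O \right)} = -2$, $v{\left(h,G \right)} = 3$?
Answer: $625$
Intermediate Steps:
$S{\left(a \right)} = 3 a$ ($S{\left(a \right)} = a 3 = 3 a$)
$m{\left(M \right)} = 0$
$\left(A{\left(7,7 \right)} + \left(S{\left(\left(-4 + 1\right)^{2} \right)} - m{\left(3 \right)}\right)\right)^{2} = \left(-2 + \left(3 \left(-4 + 1\right)^{2} - 0\right)\right)^{2} = \left(-2 + \left(3 \left(-3\right)^{2} + 0\right)\right)^{2} = \left(-2 + \left(3 \cdot 9 + 0\right)\right)^{2} = \left(-2 + \left(27 + 0\right)\right)^{2} = \left(-2 + 27\right)^{2} = 25^{2} = 625$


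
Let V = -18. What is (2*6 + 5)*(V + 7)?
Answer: -187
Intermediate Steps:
(2*6 + 5)*(V + 7) = (2*6 + 5)*(-18 + 7) = (12 + 5)*(-11) = 17*(-11) = -187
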